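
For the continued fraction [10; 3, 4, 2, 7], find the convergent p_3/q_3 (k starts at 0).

Using pₖ = aₖpₖ₋₁ + pₖ₋₂, qₖ = aₖqₖ₋₁ + qₖ₋₂ (with p₋₁=1, p₋₂=0, q₋₁=0, q₋₂=1):
  k=0: a=10, p=10, q=1
  k=1: a=3, p=31, q=3
  k=2: a=4, p=134, q=13
  k=3: a=2, p=299, q=29

299/29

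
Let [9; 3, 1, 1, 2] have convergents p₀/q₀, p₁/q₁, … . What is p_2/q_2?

37/4

Using pₖ = aₖpₖ₋₁ + pₖ₋₂, qₖ = aₖqₖ₋₁ + qₖ₋₂ (with p₋₁=1, p₋₂=0, q₋₁=0, q₋₂=1):
  k=0: a=9, p=9, q=1
  k=1: a=3, p=28, q=3
  k=2: a=1, p=37, q=4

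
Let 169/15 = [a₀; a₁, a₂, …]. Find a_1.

3

169 = 11·15 + 4   →  a_0 = 11
15 = 3·4 + 3   →  a_1 = 3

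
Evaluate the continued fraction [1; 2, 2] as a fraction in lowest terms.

7/5

Fold from the inside: start with 2/1.
  2 + 1/2 = 5/2
  1 + 2/5 = 7/5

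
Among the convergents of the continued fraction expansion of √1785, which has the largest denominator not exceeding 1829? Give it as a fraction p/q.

57121/1352

√1785 = [42; 4, 84, …] (period length 2).
Convergents:
  p_0/q_0 = 42/1
  p_1/q_1 = 169/4
  p_2/q_2 = 14238/337
  p_3/q_3 = 57121/1352
  p_4/q_4 = 4812402/113905
q_3 = 1352 ≤ 1829 < 113905 = q_4, so the answer is 57121/1352.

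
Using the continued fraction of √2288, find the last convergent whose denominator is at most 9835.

√2288 = [47; 1, 4, 1, 94, …] (period length 4).
Convergents:
  p_0/q_0 = 47/1
  p_1/q_1 = 48/1
  p_2/q_2 = 239/5
  p_3/q_3 = 287/6
  p_4/q_4 = 27217/569
  p_5/q_5 = 27504/575
  p_6/q_6 = 137233/2869
  p_7/q_7 = 164737/3444
  p_8/q_8 = 15622511/326605
q_7 = 3444 ≤ 9835 < 326605 = q_8, so the answer is 164737/3444.

164737/3444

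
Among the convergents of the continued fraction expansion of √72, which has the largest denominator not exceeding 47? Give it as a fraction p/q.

√72 = [8; 2, 16, …] (period length 2).
Convergents:
  p_0/q_0 = 8/1
  p_1/q_1 = 17/2
  p_2/q_2 = 280/33
  p_3/q_3 = 577/68
q_2 = 33 ≤ 47 < 68 = q_3, so the answer is 280/33.

280/33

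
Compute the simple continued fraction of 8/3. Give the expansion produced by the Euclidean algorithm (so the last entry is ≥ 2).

8 = 2×3 + 2
3 = 1×2 + 1
2 = 2×1 + 0  (stop)
So 8/3 = [2; 1, 2].

[2; 1, 2]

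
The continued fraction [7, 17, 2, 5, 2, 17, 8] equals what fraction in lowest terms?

415949/58939

Fold from the inside: start with 8/1.
  17 + 1/8 = 137/8
  2 + 8/137 = 282/137
  5 + 137/282 = 1547/282
  2 + 282/1547 = 3376/1547
  17 + 1547/3376 = 58939/3376
  7 + 3376/58939 = 415949/58939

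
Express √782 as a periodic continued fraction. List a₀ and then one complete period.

[27; 1, 26, 1, 54]

a₀ = ⌊√782⌋ = 27.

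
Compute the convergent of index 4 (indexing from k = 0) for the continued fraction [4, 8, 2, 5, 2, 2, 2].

Using pₖ = aₖpₖ₋₁ + pₖ₋₂, qₖ = aₖqₖ₋₁ + qₖ₋₂ (with p₋₁=1, p₋₂=0, q₋₁=0, q₋₂=1):
  k=0: a=4, p=4, q=1
  k=1: a=8, p=33, q=8
  k=2: a=2, p=70, q=17
  k=3: a=5, p=383, q=93
  k=4: a=2, p=836, q=203

836/203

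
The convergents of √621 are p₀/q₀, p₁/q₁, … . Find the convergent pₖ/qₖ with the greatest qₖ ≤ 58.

√621 = [24; 1, 11, 2, 11, 1, 48, …] (period length 6).
Convergents:
  p_0/q_0 = 24/1
  p_1/q_1 = 25/1
  p_2/q_2 = 299/12
  p_3/q_3 = 623/25
  p_4/q_4 = 7152/287
q_3 = 25 ≤ 58 < 287 = q_4, so the answer is 623/25.

623/25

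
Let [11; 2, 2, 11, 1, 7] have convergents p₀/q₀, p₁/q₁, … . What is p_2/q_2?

57/5

Using pₖ = aₖpₖ₋₁ + pₖ₋₂, qₖ = aₖqₖ₋₁ + qₖ₋₂ (with p₋₁=1, p₋₂=0, q₋₁=0, q₋₂=1):
  k=0: a=11, p=11, q=1
  k=1: a=2, p=23, q=2
  k=2: a=2, p=57, q=5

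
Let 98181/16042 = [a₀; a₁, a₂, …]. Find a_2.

3

98181 = 6·16042 + 1929   →  a_0 = 6
16042 = 8·1929 + 610   →  a_1 = 8
1929 = 3·610 + 99   →  a_2 = 3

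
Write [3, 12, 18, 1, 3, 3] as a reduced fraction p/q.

Using pₖ = aₖpₖ₋₁ + pₖ₋₂ and qₖ = aₖqₖ₋₁ + qₖ₋₂:
  k=0: a=3, p=3, q=1
  k=1: a=12, p=37, q=12
  k=2: a=18, p=669, q=217
  k=3: a=1, p=706, q=229
  k=4: a=3, p=2787, q=904
  k=5: a=3, p=9067, q=2941

9067/2941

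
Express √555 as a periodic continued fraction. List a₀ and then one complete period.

a₀ = ⌊√555⌋ = 23.
With m₀=0, d₀=1 and mₖ₊₁ = dₖaₖ − mₖ, dₖ₊₁ = (n − mₖ₊₁²)/dₖ, aₖ₊₁ = ⌊(a₀+mₖ₊₁)/dₖ₊₁⌋:
  k=1: m=23, d=26, a=1
  k=2: m=3, d=21, a=1
  k=3: m=18, d=11, a=3
  k=4: m=15, d=30, a=1
  k=5: m=15, d=11, a=3
  k=6: m=18, d=21, a=1
  k=7: m=3, d=26, a=1
  k=8: m=23, d=1, a=46
d=1 and a=2a₀=46 at k=8, so the next step gives (m, d) = (23, 26) again — its k=1 value — and the period has length 8.

[23; 1, 1, 3, 1, 3, 1, 1, 46]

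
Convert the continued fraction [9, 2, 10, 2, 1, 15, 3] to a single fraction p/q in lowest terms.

29587/3122

Fold from the inside: start with 3/1.
  15 + 1/3 = 46/3
  1 + 3/46 = 49/46
  2 + 46/49 = 144/49
  10 + 49/144 = 1489/144
  2 + 144/1489 = 3122/1489
  9 + 1489/3122 = 29587/3122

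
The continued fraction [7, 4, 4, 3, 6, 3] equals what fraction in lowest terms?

Using pₖ = aₖpₖ₋₁ + pₖ₋₂ and qₖ = aₖqₖ₋₁ + qₖ₋₂:
  k=0: a=7, p=7, q=1
  k=1: a=4, p=29, q=4
  k=2: a=4, p=123, q=17
  k=3: a=3, p=398, q=55
  k=4: a=6, p=2511, q=347
  k=5: a=3, p=7931, q=1096

7931/1096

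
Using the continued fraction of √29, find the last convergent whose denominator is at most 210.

727/135

√29 = [5; 2, 1, 1, 2, 10, …] (period length 5).
Convergents:
  p_0/q_0 = 5/1
  p_1/q_1 = 11/2
  p_2/q_2 = 16/3
  p_3/q_3 = 27/5
  p_4/q_4 = 70/13
  p_5/q_5 = 727/135
  p_6/q_6 = 1524/283
q_5 = 135 ≤ 210 < 283 = q_6, so the answer is 727/135.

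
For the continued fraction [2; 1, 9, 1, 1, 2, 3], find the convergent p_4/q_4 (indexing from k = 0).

61/21

Using pₖ = aₖpₖ₋₁ + pₖ₋₂, qₖ = aₖqₖ₋₁ + qₖ₋₂ (with p₋₁=1, p₋₂=0, q₋₁=0, q₋₂=1):
  k=0: a=2, p=2, q=1
  k=1: a=1, p=3, q=1
  k=2: a=9, p=29, q=10
  k=3: a=1, p=32, q=11
  k=4: a=1, p=61, q=21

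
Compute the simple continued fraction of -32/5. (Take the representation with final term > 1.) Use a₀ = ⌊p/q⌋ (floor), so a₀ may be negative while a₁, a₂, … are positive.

[-7; 1, 1, 2]

-32 = -7*5 + 3
5 = 1*3 + 2
3 = 1*2 + 1
2 = 2*1 + 0  (stop)
So -32/5 = [-7; 1, 1, 2].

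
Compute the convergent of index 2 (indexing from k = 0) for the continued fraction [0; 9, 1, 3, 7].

Using pₖ = aₖpₖ₋₁ + pₖ₋₂, qₖ = aₖqₖ₋₁ + qₖ₋₂ (with p₋₁=1, p₋₂=0, q₋₁=0, q₋₂=1):
  k=0: a=0, p=0, q=1
  k=1: a=9, p=1, q=9
  k=2: a=1, p=1, q=10

1/10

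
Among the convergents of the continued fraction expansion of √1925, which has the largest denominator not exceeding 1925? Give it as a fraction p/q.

√1925 = [43; 1, 6, 1, 86, …] (period length 4).
Convergents:
  p_0/q_0 = 43/1
  p_1/q_1 = 44/1
  p_2/q_2 = 307/7
  p_3/q_3 = 351/8
  p_4/q_4 = 30493/695
  p_5/q_5 = 30844/703
  p_6/q_6 = 215557/4913
q_5 = 703 ≤ 1925 < 4913 = q_6, so the answer is 30844/703.

30844/703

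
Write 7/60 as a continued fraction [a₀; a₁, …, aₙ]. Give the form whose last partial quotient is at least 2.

[0; 8, 1, 1, 3]

7 = 0·60 + 7
60 = 8·7 + 4
7 = 1·4 + 3
4 = 1·3 + 1
3 = 3·1 + 0  (stop)
So 7/60 = [0; 8, 1, 1, 3].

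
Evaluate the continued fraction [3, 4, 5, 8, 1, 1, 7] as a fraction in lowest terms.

8899/2748

Fold from the inside: start with 7/1.
  1 + 1/7 = 8/7
  1 + 7/8 = 15/8
  8 + 8/15 = 128/15
  5 + 15/128 = 655/128
  4 + 128/655 = 2748/655
  3 + 655/2748 = 8899/2748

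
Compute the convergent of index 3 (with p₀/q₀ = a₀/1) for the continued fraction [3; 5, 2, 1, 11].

Using pₖ = aₖpₖ₋₁ + pₖ₋₂, qₖ = aₖqₖ₋₁ + qₖ₋₂ (with p₋₁=1, p₋₂=0, q₋₁=0, q₋₂=1):
  k=0: a=3, p=3, q=1
  k=1: a=5, p=16, q=5
  k=2: a=2, p=35, q=11
  k=3: a=1, p=51, q=16

51/16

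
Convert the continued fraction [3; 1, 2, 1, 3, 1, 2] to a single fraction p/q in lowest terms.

198/53

Using pₖ = aₖpₖ₋₁ + pₖ₋₂ and qₖ = aₖqₖ₋₁ + qₖ₋₂:
  k=0: a=3, p=3, q=1
  k=1: a=1, p=4, q=1
  k=2: a=2, p=11, q=3
  k=3: a=1, p=15, q=4
  k=4: a=3, p=56, q=15
  k=5: a=1, p=71, q=19
  k=6: a=2, p=198, q=53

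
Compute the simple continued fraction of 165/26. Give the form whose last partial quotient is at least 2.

[6; 2, 1, 8]

165 = 6×26 + 9
26 = 2×9 + 8
9 = 1×8 + 1
8 = 8×1 + 0  (stop)
So 165/26 = [6; 2, 1, 8].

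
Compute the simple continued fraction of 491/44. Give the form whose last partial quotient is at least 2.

491 = 11*44 + 7
44 = 6*7 + 2
7 = 3*2 + 1
2 = 2*1 + 0  (stop)
So 491/44 = [11; 6, 3, 2].

[11; 6, 3, 2]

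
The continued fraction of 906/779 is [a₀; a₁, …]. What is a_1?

6

906 = 1·779 + 127   →  a_0 = 1
779 = 6·127 + 17   →  a_1 = 6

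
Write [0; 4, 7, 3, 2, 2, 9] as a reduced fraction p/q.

Using pₖ = aₖpₖ₋₁ + pₖ₋₂ and qₖ = aₖqₖ₋₁ + qₖ₋₂:
  k=0: a=0, p=0, q=1
  k=1: a=4, p=1, q=4
  k=2: a=7, p=7, q=29
  k=3: a=3, p=22, q=91
  k=4: a=2, p=51, q=211
  k=5: a=2, p=124, q=513
  k=6: a=9, p=1167, q=4828

1167/4828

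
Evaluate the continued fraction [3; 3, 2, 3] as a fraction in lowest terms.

Using pₖ = aₖpₖ₋₁ + pₖ₋₂ and qₖ = aₖqₖ₋₁ + qₖ₋₂:
  k=0: a=3, p=3, q=1
  k=1: a=3, p=10, q=3
  k=2: a=2, p=23, q=7
  k=3: a=3, p=79, q=24

79/24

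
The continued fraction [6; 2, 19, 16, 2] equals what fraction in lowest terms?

8375/1291

Fold from the inside: start with 2/1.
  16 + 1/2 = 33/2
  19 + 2/33 = 629/33
  2 + 33/629 = 1291/629
  6 + 629/1291 = 8375/1291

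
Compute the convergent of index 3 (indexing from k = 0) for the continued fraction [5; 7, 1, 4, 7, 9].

200/39

Using pₖ = aₖpₖ₋₁ + pₖ₋₂, qₖ = aₖqₖ₋₁ + qₖ₋₂ (with p₋₁=1, p₋₂=0, q₋₁=0, q₋₂=1):
  k=0: a=5, p=5, q=1
  k=1: a=7, p=36, q=7
  k=2: a=1, p=41, q=8
  k=3: a=4, p=200, q=39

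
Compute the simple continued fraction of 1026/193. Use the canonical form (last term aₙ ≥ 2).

[5; 3, 6, 10]

1026 = 5·193 + 61
193 = 3·61 + 10
61 = 6·10 + 1
10 = 10·1 + 0  (stop)
So 1026/193 = [5; 3, 6, 10].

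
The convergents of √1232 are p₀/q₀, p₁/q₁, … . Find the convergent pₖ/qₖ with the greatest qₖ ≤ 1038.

√1232 = [35; 10, 70, …] (period length 2).
Convergents:
  p_0/q_0 = 35/1
  p_1/q_1 = 351/10
  p_2/q_2 = 24605/701
  p_3/q_3 = 246401/7020
q_2 = 701 ≤ 1038 < 7020 = q_3, so the answer is 24605/701.

24605/701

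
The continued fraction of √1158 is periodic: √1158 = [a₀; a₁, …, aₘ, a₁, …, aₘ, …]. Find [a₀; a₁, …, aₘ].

[34; 34, 68]

a₀ = ⌊√1158⌋ = 34.
With m₀=0, d₀=1 and mₖ₊₁ = dₖaₖ − mₖ, dₖ₊₁ = (n − mₖ₊₁²)/dₖ, aₖ₊₁ = ⌊(a₀+mₖ₊₁)/dₖ₊₁⌋:
  k=1: m=34, d=2, a=34
  k=2: m=34, d=1, a=68
d=1 and a=2a₀=68 at k=2, so the next step gives (m, d) = (34, 2) again — its k=1 value — and the period has length 2.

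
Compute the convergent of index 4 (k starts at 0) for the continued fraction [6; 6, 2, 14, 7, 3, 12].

8179/1329

Using pₖ = aₖpₖ₋₁ + pₖ₋₂, qₖ = aₖqₖ₋₁ + qₖ₋₂ (with p₋₁=1, p₋₂=0, q₋₁=0, q₋₂=1):
  k=0: a=6, p=6, q=1
  k=1: a=6, p=37, q=6
  k=2: a=2, p=80, q=13
  k=3: a=14, p=1157, q=188
  k=4: a=7, p=8179, q=1329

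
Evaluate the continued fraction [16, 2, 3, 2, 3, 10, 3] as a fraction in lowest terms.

Fold from the inside: start with 3/1.
  10 + 1/3 = 31/3
  3 + 3/31 = 96/31
  2 + 31/96 = 223/96
  3 + 96/223 = 765/223
  2 + 223/765 = 1753/765
  16 + 765/1753 = 28813/1753

28813/1753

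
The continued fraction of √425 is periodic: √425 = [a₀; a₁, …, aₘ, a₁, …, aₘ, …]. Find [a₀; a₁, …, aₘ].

[20; 1, 1, 1, 1, 1, 1, 40]

a₀ = ⌊√425⌋ = 20.
With m₀=0, d₀=1 and mₖ₊₁ = dₖaₖ − mₖ, dₖ₊₁ = (n − mₖ₊₁²)/dₖ, aₖ₊₁ = ⌊(a₀+mₖ₊₁)/dₖ₊₁⌋:
  k=1: m=20, d=25, a=1
  k=2: m=5, d=16, a=1
  k=3: m=11, d=19, a=1
  k=4: m=8, d=19, a=1
  k=5: m=11, d=16, a=1
  k=6: m=5, d=25, a=1
  k=7: m=20, d=1, a=40
d=1 and a=2a₀=40 at k=7, so the next step gives (m, d) = (20, 25) again — its k=1 value — and the period has length 7.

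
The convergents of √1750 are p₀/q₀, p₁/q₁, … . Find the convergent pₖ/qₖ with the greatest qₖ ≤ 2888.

√1750 = [41; 1, 4, 1, 82, …] (period length 4).
Convergents:
  p_0/q_0 = 41/1
  p_1/q_1 = 42/1
  p_2/q_2 = 209/5
  p_3/q_3 = 251/6
  p_4/q_4 = 20791/497
  p_5/q_5 = 21042/503
  p_6/q_6 = 104959/2509
  p_7/q_7 = 126001/3012
q_6 = 2509 ≤ 2888 < 3012 = q_7, so the answer is 104959/2509.

104959/2509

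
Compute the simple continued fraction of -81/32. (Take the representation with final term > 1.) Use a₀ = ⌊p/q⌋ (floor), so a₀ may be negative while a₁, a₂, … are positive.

[-3; 2, 7, 2]

-81 = -3·32 + 15
32 = 2·15 + 2
15 = 7·2 + 1
2 = 2·1 + 0  (stop)
So -81/32 = [-3; 2, 7, 2].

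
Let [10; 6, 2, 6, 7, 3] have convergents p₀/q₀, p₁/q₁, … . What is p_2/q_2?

132/13

Using pₖ = aₖpₖ₋₁ + pₖ₋₂, qₖ = aₖqₖ₋₁ + qₖ₋₂ (with p₋₁=1, p₋₂=0, q₋₁=0, q₋₂=1):
  k=0: a=10, p=10, q=1
  k=1: a=6, p=61, q=6
  k=2: a=2, p=132, q=13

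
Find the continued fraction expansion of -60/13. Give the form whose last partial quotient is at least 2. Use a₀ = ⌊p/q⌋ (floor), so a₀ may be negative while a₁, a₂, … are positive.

[-5; 2, 1, 1, 2]

-60 = -5*13 + 5
13 = 2*5 + 3
5 = 1*3 + 2
3 = 1*2 + 1
2 = 2*1 + 0  (stop)
So -60/13 = [-5; 2, 1, 1, 2].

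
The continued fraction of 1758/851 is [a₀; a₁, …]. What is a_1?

1758 = 2·851 + 56   →  a_0 = 2
851 = 15·56 + 11   →  a_1 = 15

15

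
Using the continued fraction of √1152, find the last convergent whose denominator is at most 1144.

38625/1138

√1152 = [33; 1, 15, 1, 66, …] (period length 4).
Convergents:
  p_0/q_0 = 33/1
  p_1/q_1 = 34/1
  p_2/q_2 = 543/16
  p_3/q_3 = 577/17
  p_4/q_4 = 38625/1138
  p_5/q_5 = 39202/1155
q_4 = 1138 ≤ 1144 < 1155 = q_5, so the answer is 38625/1138.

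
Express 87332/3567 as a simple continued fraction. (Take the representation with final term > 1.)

[24; 2, 14, 2, 19, 3]

87332 = 24·3567 + 1724
3567 = 2·1724 + 119
1724 = 14·119 + 58
119 = 2·58 + 3
58 = 19·3 + 1
3 = 3·1 + 0  (stop)
So 87332/3567 = [24; 2, 14, 2, 19, 3].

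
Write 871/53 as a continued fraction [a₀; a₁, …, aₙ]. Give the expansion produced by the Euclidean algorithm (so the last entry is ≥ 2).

[16; 2, 3, 3, 2]

871 = 16*53 + 23
53 = 2*23 + 7
23 = 3*7 + 2
7 = 3*2 + 1
2 = 2*1 + 0  (stop)
So 871/53 = [16; 2, 3, 3, 2].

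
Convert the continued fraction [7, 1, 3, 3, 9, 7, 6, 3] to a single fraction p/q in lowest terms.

129759/16703

Using pₖ = aₖpₖ₋₁ + pₖ₋₂ and qₖ = aₖqₖ₋₁ + qₖ₋₂:
  k=0: a=7, p=7, q=1
  k=1: a=1, p=8, q=1
  k=2: a=3, p=31, q=4
  k=3: a=3, p=101, q=13
  k=4: a=9, p=940, q=121
  k=5: a=7, p=6681, q=860
  k=6: a=6, p=41026, q=5281
  k=7: a=3, p=129759, q=16703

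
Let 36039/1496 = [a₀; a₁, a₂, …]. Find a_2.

36039 = 24·1496 + 135   →  a_0 = 24
1496 = 11·135 + 11   →  a_1 = 11
135 = 12·11 + 3   →  a_2 = 12

12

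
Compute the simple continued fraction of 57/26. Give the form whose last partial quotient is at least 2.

[2; 5, 5]

57 = 2*26 + 5
26 = 5*5 + 1
5 = 5*1 + 0  (stop)
So 57/26 = [2; 5, 5].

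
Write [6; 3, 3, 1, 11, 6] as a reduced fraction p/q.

Using pₖ = aₖpₖ₋₁ + pₖ₋₂ and qₖ = aₖqₖ₋₁ + qₖ₋₂:
  k=0: a=6, p=6, q=1
  k=1: a=3, p=19, q=3
  k=2: a=3, p=63, q=10
  k=3: a=1, p=82, q=13
  k=4: a=11, p=965, q=153
  k=5: a=6, p=5872, q=931

5872/931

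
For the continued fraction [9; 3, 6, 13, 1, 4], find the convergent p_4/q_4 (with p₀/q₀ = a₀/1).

Using pₖ = aₖpₖ₋₁ + pₖ₋₂, qₖ = aₖqₖ₋₁ + qₖ₋₂ (with p₋₁=1, p₋₂=0, q₋₁=0, q₋₂=1):
  k=0: a=9, p=9, q=1
  k=1: a=3, p=28, q=3
  k=2: a=6, p=177, q=19
  k=3: a=13, p=2329, q=250
  k=4: a=1, p=2506, q=269

2506/269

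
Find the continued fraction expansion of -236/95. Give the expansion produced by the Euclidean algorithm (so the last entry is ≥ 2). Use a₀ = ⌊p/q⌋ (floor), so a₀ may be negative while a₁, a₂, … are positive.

[-3; 1, 1, 15, 3]

-236 = -3·95 + 49
95 = 1·49 + 46
49 = 1·46 + 3
46 = 15·3 + 1
3 = 3·1 + 0  (stop)
So -236/95 = [-3; 1, 1, 15, 3].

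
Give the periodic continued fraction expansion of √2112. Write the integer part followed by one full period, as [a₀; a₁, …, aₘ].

a₀ = ⌊√2112⌋ = 45.
With m₀=0, d₀=1 and mₖ₊₁ = dₖaₖ − mₖ, dₖ₊₁ = (n − mₖ₊₁²)/dₖ, aₖ₊₁ = ⌊(a₀+mₖ₊₁)/dₖ₊₁⌋:
  k=1: m=45, d=87, a=1
  k=2: m=42, d=4, a=21
  k=3: m=42, d=87, a=1
  k=4: m=45, d=1, a=90
d=1 and a=2a₀=90 at k=4, so the next step gives (m, d) = (45, 87) again — its k=1 value — and the period has length 4.

[45; 1, 21, 1, 90]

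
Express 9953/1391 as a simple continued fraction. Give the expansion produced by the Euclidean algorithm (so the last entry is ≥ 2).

9953 = 7*1391 + 216
1391 = 6*216 + 95
216 = 2*95 + 26
95 = 3*26 + 17
26 = 1*17 + 9
17 = 1*9 + 8
9 = 1*8 + 1
8 = 8*1 + 0  (stop)
So 9953/1391 = [7; 6, 2, 3, 1, 1, 1, 8].

[7; 6, 2, 3, 1, 1, 1, 8]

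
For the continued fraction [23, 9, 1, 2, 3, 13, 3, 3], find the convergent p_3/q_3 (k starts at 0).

670/29

Using pₖ = aₖpₖ₋₁ + pₖ₋₂, qₖ = aₖqₖ₋₁ + qₖ₋₂ (with p₋₁=1, p₋₂=0, q₋₁=0, q₋₂=1):
  k=0: a=23, p=23, q=1
  k=1: a=9, p=208, q=9
  k=2: a=1, p=231, q=10
  k=3: a=2, p=670, q=29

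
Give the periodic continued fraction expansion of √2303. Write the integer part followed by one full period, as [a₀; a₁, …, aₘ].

a₀ = ⌊√2303⌋ = 47.
With m₀=0, d₀=1 and mₖ₊₁ = dₖaₖ − mₖ, dₖ₊₁ = (n − mₖ₊₁²)/dₖ, aₖ₊₁ = ⌊(a₀+mₖ₊₁)/dₖ₊₁⌋:
  k=1: m=47, d=94, a=1
  k=2: m=47, d=1, a=94
d=1 and a=2a₀=94 at k=2, so the next step gives (m, d) = (47, 94) again — its k=1 value — and the period has length 2.

[47; 1, 94]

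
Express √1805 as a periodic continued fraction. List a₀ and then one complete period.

a₀ = ⌊√1805⌋ = 42.

[42; 2, 16, 2, 84]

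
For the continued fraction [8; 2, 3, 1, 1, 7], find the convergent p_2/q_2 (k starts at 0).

59/7

Using pₖ = aₖpₖ₋₁ + pₖ₋₂, qₖ = aₖqₖ₋₁ + qₖ₋₂ (with p₋₁=1, p₋₂=0, q₋₁=0, q₋₂=1):
  k=0: a=8, p=8, q=1
  k=1: a=2, p=17, q=2
  k=2: a=3, p=59, q=7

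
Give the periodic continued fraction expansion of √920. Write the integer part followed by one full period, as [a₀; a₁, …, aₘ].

a₀ = ⌊√920⌋ = 30.
With m₀=0, d₀=1 and mₖ₊₁ = dₖaₖ − mₖ, dₖ₊₁ = (n − mₖ₊₁²)/dₖ, aₖ₊₁ = ⌊(a₀+mₖ₊₁)/dₖ₊₁⌋:
  k=1: m=30, d=20, a=3
  k=2: m=30, d=1, a=60
d=1 and a=2a₀=60 at k=2, so the next step gives (m, d) = (30, 20) again — its k=1 value — and the period has length 2.

[30; 3, 60]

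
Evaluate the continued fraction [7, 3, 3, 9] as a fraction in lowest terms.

679/93

Fold from the inside: start with 9/1.
  3 + 1/9 = 28/9
  3 + 9/28 = 93/28
  7 + 28/93 = 679/93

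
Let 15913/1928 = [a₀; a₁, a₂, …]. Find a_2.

15913 = 8·1928 + 489   →  a_0 = 8
1928 = 3·489 + 461   →  a_1 = 3
489 = 1·461 + 28   →  a_2 = 1

1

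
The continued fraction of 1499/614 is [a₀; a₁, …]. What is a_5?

1499 = 2·614 + 271   →  a_0 = 2
614 = 2·271 + 72   →  a_1 = 2
271 = 3·72 + 55   →  a_2 = 3
72 = 1·55 + 17   →  a_3 = 1
55 = 3·17 + 4   →  a_4 = 3
17 = 4·4 + 1   →  a_5 = 4

4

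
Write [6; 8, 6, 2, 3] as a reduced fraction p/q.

Fold from the inside: start with 3/1.
  2 + 1/3 = 7/3
  6 + 3/7 = 45/7
  8 + 7/45 = 367/45
  6 + 45/367 = 2247/367

2247/367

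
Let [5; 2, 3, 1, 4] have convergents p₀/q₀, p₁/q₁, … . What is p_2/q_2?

38/7

Using pₖ = aₖpₖ₋₁ + pₖ₋₂, qₖ = aₖqₖ₋₁ + qₖ₋₂ (with p₋₁=1, p₋₂=0, q₋₁=0, q₋₂=1):
  k=0: a=5, p=5, q=1
  k=1: a=2, p=11, q=2
  k=2: a=3, p=38, q=7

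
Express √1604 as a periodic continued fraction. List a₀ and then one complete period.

[40; 20, 80]

a₀ = ⌊√1604⌋ = 40.
With m₀=0, d₀=1 and mₖ₊₁ = dₖaₖ − mₖ, dₖ₊₁ = (n − mₖ₊₁²)/dₖ, aₖ₊₁ = ⌊(a₀+mₖ₊₁)/dₖ₊₁⌋:
  k=1: m=40, d=4, a=20
  k=2: m=40, d=1, a=80
d=1 and a=2a₀=80 at k=2, so the next step gives (m, d) = (40, 4) again — its k=1 value — and the period has length 2.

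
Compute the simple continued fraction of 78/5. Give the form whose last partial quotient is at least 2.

[15; 1, 1, 2]

78 = 15*5 + 3
5 = 1*3 + 2
3 = 1*2 + 1
2 = 2*1 + 0  (stop)
So 78/5 = [15; 1, 1, 2].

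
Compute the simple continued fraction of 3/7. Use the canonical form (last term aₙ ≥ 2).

3 = 0*7 + 3
7 = 2*3 + 1
3 = 3*1 + 0  (stop)
So 3/7 = [0; 2, 3].

[0; 2, 3]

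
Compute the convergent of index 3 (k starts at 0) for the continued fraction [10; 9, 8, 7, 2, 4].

5257/520

Using pₖ = aₖpₖ₋₁ + pₖ₋₂, qₖ = aₖqₖ₋₁ + qₖ₋₂ (with p₋₁=1, p₋₂=0, q₋₁=0, q₋₂=1):
  k=0: a=10, p=10, q=1
  k=1: a=9, p=91, q=9
  k=2: a=8, p=738, q=73
  k=3: a=7, p=5257, q=520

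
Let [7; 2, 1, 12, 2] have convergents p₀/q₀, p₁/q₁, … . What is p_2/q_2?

22/3

Using pₖ = aₖpₖ₋₁ + pₖ₋₂, qₖ = aₖqₖ₋₁ + qₖ₋₂ (with p₋₁=1, p₋₂=0, q₋₁=0, q₋₂=1):
  k=0: a=7, p=7, q=1
  k=1: a=2, p=15, q=2
  k=2: a=1, p=22, q=3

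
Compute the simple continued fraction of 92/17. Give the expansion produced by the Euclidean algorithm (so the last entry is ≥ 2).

[5; 2, 2, 3]

92 = 5*17 + 7
17 = 2*7 + 3
7 = 2*3 + 1
3 = 3*1 + 0  (stop)
So 92/17 = [5; 2, 2, 3].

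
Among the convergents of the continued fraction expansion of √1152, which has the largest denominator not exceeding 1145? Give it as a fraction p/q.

√1152 = [33; 1, 15, 1, 66, …] (period length 4).
Convergents:
  p_0/q_0 = 33/1
  p_1/q_1 = 34/1
  p_2/q_2 = 543/16
  p_3/q_3 = 577/17
  p_4/q_4 = 38625/1138
  p_5/q_5 = 39202/1155
q_4 = 1138 ≤ 1145 < 1155 = q_5, so the answer is 38625/1138.

38625/1138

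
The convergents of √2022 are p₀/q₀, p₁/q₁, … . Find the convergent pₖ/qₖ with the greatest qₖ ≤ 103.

√2022 = [44; 1, 28, 1, 88, …] (period length 4).
Convergents:
  p_0/q_0 = 44/1
  p_1/q_1 = 45/1
  p_2/q_2 = 1304/29
  p_3/q_3 = 1349/30
  p_4/q_4 = 120016/2669
q_3 = 30 ≤ 103 < 2669 = q_4, so the answer is 1349/30.

1349/30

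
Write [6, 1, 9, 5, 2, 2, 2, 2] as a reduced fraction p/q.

Fold from the inside: start with 2/1.
  2 + 1/2 = 5/2
  2 + 2/5 = 12/5
  2 + 5/12 = 29/12
  5 + 12/29 = 157/29
  9 + 29/157 = 1442/157
  1 + 157/1442 = 1599/1442
  6 + 1442/1599 = 11036/1599

11036/1599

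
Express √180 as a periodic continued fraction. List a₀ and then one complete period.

a₀ = ⌊√180⌋ = 13.
With m₀=0, d₀=1 and mₖ₊₁ = dₖaₖ − mₖ, dₖ₊₁ = (n − mₖ₊₁²)/dₖ, aₖ₊₁ = ⌊(a₀+mₖ₊₁)/dₖ₊₁⌋:
  k=1: m=13, d=11, a=2
  k=2: m=9, d=9, a=2
  k=3: m=9, d=11, a=2
  k=4: m=13, d=1, a=26
d=1 and a=2a₀=26 at k=4, so the next step gives (m, d) = (13, 11) again — its k=1 value — and the period has length 4.

[13; 2, 2, 2, 26]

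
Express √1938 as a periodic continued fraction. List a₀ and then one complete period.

[44; 44, 88]

a₀ = ⌊√1938⌋ = 44.
With m₀=0, d₀=1 and mₖ₊₁ = dₖaₖ − mₖ, dₖ₊₁ = (n − mₖ₊₁²)/dₖ, aₖ₊₁ = ⌊(a₀+mₖ₊₁)/dₖ₊₁⌋:
  k=1: m=44, d=2, a=44
  k=2: m=44, d=1, a=88
d=1 and a=2a₀=88 at k=2, so the next step gives (m, d) = (44, 2) again — its k=1 value — and the period has length 2.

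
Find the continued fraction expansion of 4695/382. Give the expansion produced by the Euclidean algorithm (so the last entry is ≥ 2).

4695 = 12*382 + 111
382 = 3*111 + 49
111 = 2*49 + 13
49 = 3*13 + 10
13 = 1*10 + 3
10 = 3*3 + 1
3 = 3*1 + 0  (stop)
So 4695/382 = [12; 3, 2, 3, 1, 3, 3].

[12; 3, 2, 3, 1, 3, 3]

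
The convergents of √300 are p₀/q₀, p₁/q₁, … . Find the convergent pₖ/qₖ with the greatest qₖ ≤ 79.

√300 = [17; 3, 8, 3, 34, …] (period length 4).
Convergents:
  p_0/q_0 = 17/1
  p_1/q_1 = 52/3
  p_2/q_2 = 433/25
  p_3/q_3 = 1351/78
  p_4/q_4 = 46367/2677
q_3 = 78 ≤ 79 < 2677 = q_4, so the answer is 1351/78.

1351/78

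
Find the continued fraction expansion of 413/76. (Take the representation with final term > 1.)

413 = 5·76 + 33
76 = 2·33 + 10
33 = 3·10 + 3
10 = 3·3 + 1
3 = 3·1 + 0  (stop)
So 413/76 = [5; 2, 3, 3, 3].

[5; 2, 3, 3, 3]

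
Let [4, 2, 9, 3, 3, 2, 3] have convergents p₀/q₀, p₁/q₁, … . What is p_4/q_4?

Using pₖ = aₖpₖ₋₁ + pₖ₋₂, qₖ = aₖqₖ₋₁ + qₖ₋₂ (with p₋₁=1, p₋₂=0, q₋₁=0, q₋₂=1):
  k=0: a=4, p=4, q=1
  k=1: a=2, p=9, q=2
  k=2: a=9, p=85, q=19
  k=3: a=3, p=264, q=59
  k=4: a=3, p=877, q=196

877/196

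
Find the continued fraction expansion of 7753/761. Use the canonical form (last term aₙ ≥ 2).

[10; 5, 3, 9, 5]

7753 = 10·761 + 143
761 = 5·143 + 46
143 = 3·46 + 5
46 = 9·5 + 1
5 = 5·1 + 0  (stop)
So 7753/761 = [10; 5, 3, 9, 5].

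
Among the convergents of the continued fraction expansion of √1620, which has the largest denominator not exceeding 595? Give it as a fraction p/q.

√1620 = [40; 4, 80, …] (period length 2).
Convergents:
  p_0/q_0 = 40/1
  p_1/q_1 = 161/4
  p_2/q_2 = 12920/321
  p_3/q_3 = 51841/1288
q_2 = 321 ≤ 595 < 1288 = q_3, so the answer is 12920/321.

12920/321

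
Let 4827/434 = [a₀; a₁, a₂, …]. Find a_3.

4827 = 11·434 + 53   →  a_0 = 11
434 = 8·53 + 10   →  a_1 = 8
53 = 5·10 + 3   →  a_2 = 5
10 = 3·3 + 1   →  a_3 = 3

3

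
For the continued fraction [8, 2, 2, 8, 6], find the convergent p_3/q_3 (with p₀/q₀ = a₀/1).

Using pₖ = aₖpₖ₋₁ + pₖ₋₂, qₖ = aₖqₖ₋₁ + qₖ₋₂ (with p₋₁=1, p₋₂=0, q₋₁=0, q₋₂=1):
  k=0: a=8, p=8, q=1
  k=1: a=2, p=17, q=2
  k=2: a=2, p=42, q=5
  k=3: a=8, p=353, q=42

353/42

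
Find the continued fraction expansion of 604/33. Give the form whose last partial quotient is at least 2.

604 = 18·33 + 10
33 = 3·10 + 3
10 = 3·3 + 1
3 = 3·1 + 0  (stop)
So 604/33 = [18; 3, 3, 3].

[18; 3, 3, 3]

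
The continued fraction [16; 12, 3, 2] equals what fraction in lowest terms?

1383/86

Using pₖ = aₖpₖ₋₁ + pₖ₋₂ and qₖ = aₖqₖ₋₁ + qₖ₋₂:
  k=0: a=16, p=16, q=1
  k=1: a=12, p=193, q=12
  k=2: a=3, p=595, q=37
  k=3: a=2, p=1383, q=86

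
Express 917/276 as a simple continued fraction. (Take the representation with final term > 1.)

[3; 3, 9, 1, 8]

917 = 3×276 + 89
276 = 3×89 + 9
89 = 9×9 + 8
9 = 1×8 + 1
8 = 8×1 + 0  (stop)
So 917/276 = [3; 3, 9, 1, 8].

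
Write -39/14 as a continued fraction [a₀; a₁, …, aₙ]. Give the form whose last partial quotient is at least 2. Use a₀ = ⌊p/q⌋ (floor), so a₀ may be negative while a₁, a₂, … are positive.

[-3; 4, 1, 2]

-39 = -3·14 + 3
14 = 4·3 + 2
3 = 1·2 + 1
2 = 2·1 + 0  (stop)
So -39/14 = [-3; 4, 1, 2].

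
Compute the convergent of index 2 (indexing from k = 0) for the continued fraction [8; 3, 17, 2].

Using pₖ = aₖpₖ₋₁ + pₖ₋₂, qₖ = aₖqₖ₋₁ + qₖ₋₂ (with p₋₁=1, p₋₂=0, q₋₁=0, q₋₂=1):
  k=0: a=8, p=8, q=1
  k=1: a=3, p=25, q=3
  k=2: a=17, p=433, q=52

433/52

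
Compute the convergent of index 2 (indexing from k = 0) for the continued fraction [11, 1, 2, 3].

35/3

Using pₖ = aₖpₖ₋₁ + pₖ₋₂, qₖ = aₖqₖ₋₁ + qₖ₋₂ (with p₋₁=1, p₋₂=0, q₋₁=0, q₋₂=1):
  k=0: a=11, p=11, q=1
  k=1: a=1, p=12, q=1
  k=2: a=2, p=35, q=3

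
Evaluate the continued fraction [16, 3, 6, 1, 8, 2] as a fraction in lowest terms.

Fold from the inside: start with 2/1.
  8 + 1/2 = 17/2
  1 + 2/17 = 19/17
  6 + 17/19 = 131/19
  3 + 19/131 = 412/131
  16 + 131/412 = 6723/412

6723/412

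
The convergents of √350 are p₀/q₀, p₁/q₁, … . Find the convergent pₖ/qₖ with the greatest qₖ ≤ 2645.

16931/905

√350 = [18; 1, 2, 2, 2, 1, 36, …] (period length 6).
Convergents:
  p_0/q_0 = 18/1
  p_1/q_1 = 19/1
  p_2/q_2 = 56/3
  p_3/q_3 = 131/7
  p_4/q_4 = 318/17
  p_5/q_5 = 449/24
  p_6/q_6 = 16482/881
  p_7/q_7 = 16931/905
  p_8/q_8 = 50344/2691
q_7 = 905 ≤ 2645 < 2691 = q_8, so the answer is 16931/905.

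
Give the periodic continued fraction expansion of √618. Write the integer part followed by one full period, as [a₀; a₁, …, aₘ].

[24; 1, 6, 8, 6, 1, 48]

a₀ = ⌊√618⌋ = 24.
With m₀=0, d₀=1 and mₖ₊₁ = dₖaₖ − mₖ, dₖ₊₁ = (n − mₖ₊₁²)/dₖ, aₖ₊₁ = ⌊(a₀+mₖ₊₁)/dₖ₊₁⌋:
  k=1: m=24, d=42, a=1
  k=2: m=18, d=7, a=6
  k=3: m=24, d=6, a=8
  k=4: m=24, d=7, a=6
  k=5: m=18, d=42, a=1
  k=6: m=24, d=1, a=48
d=1 and a=2a₀=48 at k=6, so the next step gives (m, d) = (24, 42) again — its k=1 value — and the period has length 6.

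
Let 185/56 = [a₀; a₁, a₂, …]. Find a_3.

185 = 3·56 + 17   →  a_0 = 3
56 = 3·17 + 5   →  a_1 = 3
17 = 3·5 + 2   →  a_2 = 3
5 = 2·2 + 1   →  a_3 = 2

2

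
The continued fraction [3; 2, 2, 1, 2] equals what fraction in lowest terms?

65/19

Using pₖ = aₖpₖ₋₁ + pₖ₋₂ and qₖ = aₖqₖ₋₁ + qₖ₋₂:
  k=0: a=3, p=3, q=1
  k=1: a=2, p=7, q=2
  k=2: a=2, p=17, q=5
  k=3: a=1, p=24, q=7
  k=4: a=2, p=65, q=19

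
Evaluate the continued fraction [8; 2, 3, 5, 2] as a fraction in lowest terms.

Using pₖ = aₖpₖ₋₁ + pₖ₋₂ and qₖ = aₖqₖ₋₁ + qₖ₋₂:
  k=0: a=8, p=8, q=1
  k=1: a=2, p=17, q=2
  k=2: a=3, p=59, q=7
  k=3: a=5, p=312, q=37
  k=4: a=2, p=683, q=81

683/81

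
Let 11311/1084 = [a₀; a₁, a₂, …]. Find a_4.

6

11311 = 10·1084 + 471   →  a_0 = 10
1084 = 2·471 + 142   →  a_1 = 2
471 = 3·142 + 45   →  a_2 = 3
142 = 3·45 + 7   →  a_3 = 3
45 = 6·7 + 3   →  a_4 = 6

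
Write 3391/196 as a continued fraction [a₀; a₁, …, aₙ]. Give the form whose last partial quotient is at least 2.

[17; 3, 3, 9, 2]

3391 = 17×196 + 59
196 = 3×59 + 19
59 = 3×19 + 2
19 = 9×2 + 1
2 = 2×1 + 0  (stop)
So 3391/196 = [17; 3, 3, 9, 2].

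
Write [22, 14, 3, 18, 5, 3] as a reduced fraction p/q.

281103/12737

Using pₖ = aₖpₖ₋₁ + pₖ₋₂ and qₖ = aₖqₖ₋₁ + qₖ₋₂:
  k=0: a=22, p=22, q=1
  k=1: a=14, p=309, q=14
  k=2: a=3, p=949, q=43
  k=3: a=18, p=17391, q=788
  k=4: a=5, p=87904, q=3983
  k=5: a=3, p=281103, q=12737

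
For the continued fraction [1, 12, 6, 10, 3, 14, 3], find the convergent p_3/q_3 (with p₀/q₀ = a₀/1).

Using pₖ = aₖpₖ₋₁ + pₖ₋₂, qₖ = aₖqₖ₋₁ + qₖ₋₂ (with p₋₁=1, p₋₂=0, q₋₁=0, q₋₂=1):
  k=0: a=1, p=1, q=1
  k=1: a=12, p=13, q=12
  k=2: a=6, p=79, q=73
  k=3: a=10, p=803, q=742

803/742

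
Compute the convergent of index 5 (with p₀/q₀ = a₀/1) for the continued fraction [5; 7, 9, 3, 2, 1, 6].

3398/661

Using pₖ = aₖpₖ₋₁ + pₖ₋₂, qₖ = aₖqₖ₋₁ + qₖ₋₂ (with p₋₁=1, p₋₂=0, q₋₁=0, q₋₂=1):
  k=0: a=5, p=5, q=1
  k=1: a=7, p=36, q=7
  k=2: a=9, p=329, q=64
  k=3: a=3, p=1023, q=199
  k=4: a=2, p=2375, q=462
  k=5: a=1, p=3398, q=661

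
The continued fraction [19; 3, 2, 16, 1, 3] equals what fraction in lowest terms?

Using pₖ = aₖpₖ₋₁ + pₖ₋₂ and qₖ = aₖqₖ₋₁ + qₖ₋₂:
  k=0: a=19, p=19, q=1
  k=1: a=3, p=58, q=3
  k=2: a=2, p=135, q=7
  k=3: a=16, p=2218, q=115
  k=4: a=1, p=2353, q=122
  k=5: a=3, p=9277, q=481

9277/481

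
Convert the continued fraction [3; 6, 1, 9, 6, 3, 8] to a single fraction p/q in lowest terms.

34836/11077

Fold from the inside: start with 8/1.
  3 + 1/8 = 25/8
  6 + 8/25 = 158/25
  9 + 25/158 = 1447/158
  1 + 158/1447 = 1605/1447
  6 + 1447/1605 = 11077/1605
  3 + 1605/11077 = 34836/11077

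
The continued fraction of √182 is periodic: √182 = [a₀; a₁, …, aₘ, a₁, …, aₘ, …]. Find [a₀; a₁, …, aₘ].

a₀ = ⌊√182⌋ = 13.
With m₀=0, d₀=1 and mₖ₊₁ = dₖaₖ − mₖ, dₖ₊₁ = (n − mₖ₊₁²)/dₖ, aₖ₊₁ = ⌊(a₀+mₖ₊₁)/dₖ₊₁⌋:
  k=1: m=13, d=13, a=2
  k=2: m=13, d=1, a=26
d=1 and a=2a₀=26 at k=2, so the next step gives (m, d) = (13, 13) again — its k=1 value — and the period has length 2.

[13; 2, 26]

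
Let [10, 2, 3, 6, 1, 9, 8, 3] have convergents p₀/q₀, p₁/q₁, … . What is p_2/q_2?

73/7

Using pₖ = aₖpₖ₋₁ + pₖ₋₂, qₖ = aₖqₖ₋₁ + qₖ₋₂ (with p₋₁=1, p₋₂=0, q₋₁=0, q₋₂=1):
  k=0: a=10, p=10, q=1
  k=1: a=2, p=21, q=2
  k=2: a=3, p=73, q=7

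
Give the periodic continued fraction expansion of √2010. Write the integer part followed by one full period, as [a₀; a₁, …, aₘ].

a₀ = ⌊√2010⌋ = 44.
With m₀=0, d₀=1 and mₖ₊₁ = dₖaₖ − mₖ, dₖ₊₁ = (n − mₖ₊₁²)/dₖ, aₖ₊₁ = ⌊(a₀+mₖ₊₁)/dₖ₊₁⌋:
  k=1: m=44, d=74, a=1
  k=2: m=30, d=15, a=4
  k=3: m=30, d=74, a=1
  k=4: m=44, d=1, a=88
d=1 and a=2a₀=88 at k=4, so the next step gives (m, d) = (44, 74) again — its k=1 value — and the period has length 4.

[44; 1, 4, 1, 88]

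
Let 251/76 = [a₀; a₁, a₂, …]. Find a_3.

251 = 3·76 + 23   →  a_0 = 3
76 = 3·23 + 7   →  a_1 = 3
23 = 3·7 + 2   →  a_2 = 3
7 = 3·2 + 1   →  a_3 = 3

3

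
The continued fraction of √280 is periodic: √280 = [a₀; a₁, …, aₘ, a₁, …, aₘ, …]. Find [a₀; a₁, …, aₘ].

[16; 1, 2, 1, 2, 1, 32]

a₀ = ⌊√280⌋ = 16.
With m₀=0, d₀=1 and mₖ₊₁ = dₖaₖ − mₖ, dₖ₊₁ = (n − mₖ₊₁²)/dₖ, aₖ₊₁ = ⌊(a₀+mₖ₊₁)/dₖ₊₁⌋:
  k=1: m=16, d=24, a=1
  k=2: m=8, d=9, a=2
  k=3: m=10, d=20, a=1
  k=4: m=10, d=9, a=2
  k=5: m=8, d=24, a=1
  k=6: m=16, d=1, a=32
d=1 and a=2a₀=32 at k=6, so the next step gives (m, d) = (16, 24) again — its k=1 value — and the period has length 6.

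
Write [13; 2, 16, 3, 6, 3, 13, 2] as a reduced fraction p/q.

Using pₖ = aₖpₖ₋₁ + pₖ₋₂ and qₖ = aₖqₖ₋₁ + qₖ₋₂:
  k=0: a=13, p=13, q=1
  k=1: a=2, p=27, q=2
  k=2: a=16, p=445, q=33
  k=3: a=3, p=1362, q=101
  k=4: a=6, p=8617, q=639
  k=5: a=3, p=27213, q=2018
  k=6: a=13, p=362386, q=26873
  k=7: a=2, p=751985, q=55764

751985/55764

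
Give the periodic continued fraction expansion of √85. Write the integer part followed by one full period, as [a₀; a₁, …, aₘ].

a₀ = ⌊√85⌋ = 9.
With m₀=0, d₀=1 and mₖ₊₁ = dₖaₖ − mₖ, dₖ₊₁ = (n − mₖ₊₁²)/dₖ, aₖ₊₁ = ⌊(a₀+mₖ₊₁)/dₖ₊₁⌋:
  k=1: m=9, d=4, a=4
  k=2: m=7, d=9, a=1
  k=3: m=2, d=9, a=1
  k=4: m=7, d=4, a=4
  k=5: m=9, d=1, a=18
d=1 and a=2a₀=18 at k=5, so the next step gives (m, d) = (9, 4) again — its k=1 value — and the period has length 5.

[9; 4, 1, 1, 4, 18]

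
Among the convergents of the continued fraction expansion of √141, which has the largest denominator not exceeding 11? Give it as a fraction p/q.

√141 = [11; 1, 6, 1, 22, …] (period length 4).
Convergents:
  p_0/q_0 = 11/1
  p_1/q_1 = 12/1
  p_2/q_2 = 83/7
  p_3/q_3 = 95/8
  p_4/q_4 = 2173/183
q_3 = 8 ≤ 11 < 183 = q_4, so the answer is 95/8.

95/8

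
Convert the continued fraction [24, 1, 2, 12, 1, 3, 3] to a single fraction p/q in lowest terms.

12609/511

Using pₖ = aₖpₖ₋₁ + pₖ₋₂ and qₖ = aₖqₖ₋₁ + qₖ₋₂:
  k=0: a=24, p=24, q=1
  k=1: a=1, p=25, q=1
  k=2: a=2, p=74, q=3
  k=3: a=12, p=913, q=37
  k=4: a=1, p=987, q=40
  k=5: a=3, p=3874, q=157
  k=6: a=3, p=12609, q=511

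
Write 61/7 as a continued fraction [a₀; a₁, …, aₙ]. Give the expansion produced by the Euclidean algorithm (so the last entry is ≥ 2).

[8; 1, 2, 2]

61 = 8*7 + 5
7 = 1*5 + 2
5 = 2*2 + 1
2 = 2*1 + 0  (stop)
So 61/7 = [8; 1, 2, 2].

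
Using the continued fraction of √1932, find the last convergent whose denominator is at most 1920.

√1932 = [43; 1, 20, 1, 86, …] (period length 4).
Convergents:
  p_0/q_0 = 43/1
  p_1/q_1 = 44/1
  p_2/q_2 = 923/21
  p_3/q_3 = 967/22
  p_4/q_4 = 84085/1913
  p_5/q_5 = 85052/1935
q_4 = 1913 ≤ 1920 < 1935 = q_5, so the answer is 84085/1913.

84085/1913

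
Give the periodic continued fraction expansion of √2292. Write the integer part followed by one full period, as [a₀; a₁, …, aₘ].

[47; 1, 6, 1, 94]

a₀ = ⌊√2292⌋ = 47.
With m₀=0, d₀=1 and mₖ₊₁ = dₖaₖ − mₖ, dₖ₊₁ = (n − mₖ₊₁²)/dₖ, aₖ₊₁ = ⌊(a₀+mₖ₊₁)/dₖ₊₁⌋:
  k=1: m=47, d=83, a=1
  k=2: m=36, d=12, a=6
  k=3: m=36, d=83, a=1
  k=4: m=47, d=1, a=94
d=1 and a=2a₀=94 at k=4, so the next step gives (m, d) = (47, 83) again — its k=1 value — and the period has length 4.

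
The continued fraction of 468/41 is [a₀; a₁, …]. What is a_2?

468 = 11·41 + 17   →  a_0 = 11
41 = 2·17 + 7   →  a_1 = 2
17 = 2·7 + 3   →  a_2 = 2

2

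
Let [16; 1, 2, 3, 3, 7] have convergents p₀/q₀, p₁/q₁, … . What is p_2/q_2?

Using pₖ = aₖpₖ₋₁ + pₖ₋₂, qₖ = aₖqₖ₋₁ + qₖ₋₂ (with p₋₁=1, p₋₂=0, q₋₁=0, q₋₂=1):
  k=0: a=16, p=16, q=1
  k=1: a=1, p=17, q=1
  k=2: a=2, p=50, q=3

50/3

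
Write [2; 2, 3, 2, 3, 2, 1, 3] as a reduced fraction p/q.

1630/669

Using pₖ = aₖpₖ₋₁ + pₖ₋₂ and qₖ = aₖqₖ₋₁ + qₖ₋₂:
  k=0: a=2, p=2, q=1
  k=1: a=2, p=5, q=2
  k=2: a=3, p=17, q=7
  k=3: a=2, p=39, q=16
  k=4: a=3, p=134, q=55
  k=5: a=2, p=307, q=126
  k=6: a=1, p=441, q=181
  k=7: a=3, p=1630, q=669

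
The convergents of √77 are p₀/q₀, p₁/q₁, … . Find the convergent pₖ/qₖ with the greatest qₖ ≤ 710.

√77 = [8; 1, 3, 2, 3, 1, 16, …] (period length 6).
Convergents:
  p_0/q_0 = 8/1
  p_1/q_1 = 9/1
  p_2/q_2 = 35/4
  p_3/q_3 = 79/9
  p_4/q_4 = 272/31
  p_5/q_5 = 351/40
  p_6/q_6 = 5888/671
  p_7/q_7 = 6239/711
q_6 = 671 ≤ 710 < 711 = q_7, so the answer is 5888/671.

5888/671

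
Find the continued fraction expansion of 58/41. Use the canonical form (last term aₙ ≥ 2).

[1; 2, 2, 2, 3]

58 = 1*41 + 17
41 = 2*17 + 7
17 = 2*7 + 3
7 = 2*3 + 1
3 = 3*1 + 0  (stop)
So 58/41 = [1; 2, 2, 2, 3].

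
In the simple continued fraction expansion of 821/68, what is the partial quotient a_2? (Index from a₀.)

1

821 = 12·68 + 5   →  a_0 = 12
68 = 13·5 + 3   →  a_1 = 13
5 = 1·3 + 2   →  a_2 = 1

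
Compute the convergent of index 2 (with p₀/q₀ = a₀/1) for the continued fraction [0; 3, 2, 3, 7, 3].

2/7

Using pₖ = aₖpₖ₋₁ + pₖ₋₂, qₖ = aₖqₖ₋₁ + qₖ₋₂ (with p₋₁=1, p₋₂=0, q₋₁=0, q₋₂=1):
  k=0: a=0, p=0, q=1
  k=1: a=3, p=1, q=3
  k=2: a=2, p=2, q=7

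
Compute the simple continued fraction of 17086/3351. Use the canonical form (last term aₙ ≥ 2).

[5; 10, 8, 13, 1, 2]

17086 = 5*3351 + 331
3351 = 10*331 + 41
331 = 8*41 + 3
41 = 13*3 + 2
3 = 1*2 + 1
2 = 2*1 + 0  (stop)
So 17086/3351 = [5; 10, 8, 13, 1, 2].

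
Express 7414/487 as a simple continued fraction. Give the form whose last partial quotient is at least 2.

7414 = 15·487 + 109
487 = 4·109 + 51
109 = 2·51 + 7
51 = 7·7 + 2
7 = 3·2 + 1
2 = 2·1 + 0  (stop)
So 7414/487 = [15; 4, 2, 7, 3, 2].

[15; 4, 2, 7, 3, 2]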